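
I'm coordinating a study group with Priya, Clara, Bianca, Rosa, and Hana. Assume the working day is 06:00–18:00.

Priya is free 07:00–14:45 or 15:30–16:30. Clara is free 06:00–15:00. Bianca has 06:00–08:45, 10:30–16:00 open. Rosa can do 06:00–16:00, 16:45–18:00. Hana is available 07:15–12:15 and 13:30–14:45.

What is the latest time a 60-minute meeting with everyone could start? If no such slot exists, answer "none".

Priya ∩ Clara: 07:00-14:45.
Priya ∩ Clara ∩ Bianca: 07:00-08:45, 10:30-14:45.
Priya ∩ Clara ∩ Bianca ∩ Rosa: 07:00-08:45, 10:30-14:45.
Priya ∩ Clara ∩ Bianca ∩ Rosa ∩ Hana: 07:15-08:45, 10:30-12:15, 13:30-14:45.
Those are the intersection windows.
The last common window of at least 60 minutes is 13:30-14:45; a 60-minute meeting can start as late as 13:45 and still end by 14:45.

13:45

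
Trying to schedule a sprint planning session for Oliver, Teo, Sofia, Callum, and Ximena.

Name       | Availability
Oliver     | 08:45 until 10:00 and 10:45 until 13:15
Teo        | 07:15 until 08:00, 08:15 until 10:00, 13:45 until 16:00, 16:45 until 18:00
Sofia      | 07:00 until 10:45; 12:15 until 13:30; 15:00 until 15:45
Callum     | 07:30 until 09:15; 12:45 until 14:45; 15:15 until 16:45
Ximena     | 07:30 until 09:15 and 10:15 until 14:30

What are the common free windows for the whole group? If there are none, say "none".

08:45-09:15

Oliver ∩ Teo: 08:45-10:00.
Oliver ∩ Teo ∩ Sofia: 08:45-10:00.
Oliver ∩ Teo ∩ Sofia ∩ Callum: 08:45-09:15.
Oliver ∩ Teo ∩ Sofia ∩ Callum ∩ Ximena: 08:45-09:15.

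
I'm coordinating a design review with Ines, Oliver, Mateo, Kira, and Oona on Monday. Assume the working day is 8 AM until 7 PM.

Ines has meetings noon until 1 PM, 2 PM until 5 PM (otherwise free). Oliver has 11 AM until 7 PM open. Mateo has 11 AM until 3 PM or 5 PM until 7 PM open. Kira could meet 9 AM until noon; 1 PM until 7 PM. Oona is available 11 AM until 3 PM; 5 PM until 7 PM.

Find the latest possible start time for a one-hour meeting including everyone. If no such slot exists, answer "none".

Ines free: 08:00-12:00, 13:00-14:00, 17:00-19:00 (invert busy blocks within the working day).
Oliver free: 11:00-19:00.
Mateo free: 11:00-15:00, 17:00-19:00.
Kira free: 09:00-12:00, 13:00-19:00.
Oona free: 11:00-15:00, 17:00-19:00.
Ines ∩ Oliver: 11:00-12:00, 13:00-14:00, 17:00-19:00.
Ines ∩ Oliver ∩ Mateo: 11:00-12:00, 13:00-14:00, 17:00-19:00.
Ines ∩ Oliver ∩ Mateo ∩ Kira: 11:00-12:00, 13:00-14:00, 17:00-19:00.
Ines ∩ Oliver ∩ Mateo ∩ Kira ∩ Oona: 11:00-12:00, 13:00-14:00, 17:00-19:00.
Those are the intersection windows.
The last common window of at least 60 minutes is 17:00-19:00; a 60-minute meeting can start as late as 18:00 and still end by 19:00.

18:00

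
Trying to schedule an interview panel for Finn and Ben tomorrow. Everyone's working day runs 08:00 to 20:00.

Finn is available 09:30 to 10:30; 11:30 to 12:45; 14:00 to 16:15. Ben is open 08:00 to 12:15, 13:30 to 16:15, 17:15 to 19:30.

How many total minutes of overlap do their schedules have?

Finn ∩ Ben: 09:30-10:30, 11:30-12:15, 14:00-16:15.
So the common availability across everyone is 09:30-10:30, 11:30-12:15, 14:00-16:15.
Summing the common windows: 60 + 45 + 135 = 240 minutes.

240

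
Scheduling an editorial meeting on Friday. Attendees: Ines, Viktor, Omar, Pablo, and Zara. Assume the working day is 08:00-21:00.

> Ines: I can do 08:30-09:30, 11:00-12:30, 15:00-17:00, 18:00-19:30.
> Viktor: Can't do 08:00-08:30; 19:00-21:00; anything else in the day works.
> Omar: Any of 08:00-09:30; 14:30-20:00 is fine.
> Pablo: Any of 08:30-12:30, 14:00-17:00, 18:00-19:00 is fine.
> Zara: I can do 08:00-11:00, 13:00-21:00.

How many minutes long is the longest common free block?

120

Ines free: 08:30-09:30, 11:00-12:30, 15:00-17:00, 18:00-19:30.
Viktor free: 08:30-19:00 (invert busy blocks within the working day).
Omar free: 08:00-09:30, 14:30-20:00.
Pablo free: 08:30-12:30, 14:00-17:00, 18:00-19:00.
Zara free: 08:00-11:00, 13:00-21:00.
Ines ∩ Viktor: 08:30-09:30, 11:00-12:30, 15:00-17:00, 18:00-19:00.
Ines ∩ Viktor ∩ Omar: 08:30-09:30, 15:00-17:00, 18:00-19:00.
Ines ∩ Viktor ∩ Omar ∩ Pablo: 08:30-09:30, 15:00-17:00, 18:00-19:00.
Ines ∩ Viktor ∩ Omar ∩ Pablo ∩ Zara: 08:30-09:30, 15:00-17:00, 18:00-19:00.
So the common availability across everyone is 08:30-09:30, 15:00-17:00, 18:00-19:00.
The longest is 15:00-17:00 at 120 minutes.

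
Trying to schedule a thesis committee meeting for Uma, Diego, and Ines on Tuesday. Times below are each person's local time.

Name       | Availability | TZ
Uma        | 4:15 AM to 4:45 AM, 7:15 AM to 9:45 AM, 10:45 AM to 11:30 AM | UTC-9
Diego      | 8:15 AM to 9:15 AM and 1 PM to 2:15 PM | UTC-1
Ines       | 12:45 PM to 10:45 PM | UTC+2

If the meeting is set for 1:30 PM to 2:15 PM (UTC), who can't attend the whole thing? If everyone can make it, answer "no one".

Diego, Uma

Uma in UTC: 13:15-13:45, 16:15-18:45, 19:45-20:30 (add 9h to convert from UTC-9).
Diego in UTC: 09:15-10:15, 14:00-15:15 (add 1h to convert from UTC-1).
Ines in UTC: 10:45-20:45 (subtract 2h to convert from UTC+2).
Uma: not fully free for 13:30-14:15. Diego: not fully free for 13:30-14:15. Ines: free for 13:30-14:15.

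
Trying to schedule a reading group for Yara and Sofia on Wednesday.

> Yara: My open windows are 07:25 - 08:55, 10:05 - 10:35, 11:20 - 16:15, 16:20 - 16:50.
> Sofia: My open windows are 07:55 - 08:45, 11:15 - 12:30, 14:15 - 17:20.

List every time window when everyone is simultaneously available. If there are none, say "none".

Yara ∩ Sofia: 07:55-08:45, 11:20-12:30, 14:15-16:15, 16:20-16:50.

07:55-08:45, 11:20-12:30, 14:15-16:15, 16:20-16:50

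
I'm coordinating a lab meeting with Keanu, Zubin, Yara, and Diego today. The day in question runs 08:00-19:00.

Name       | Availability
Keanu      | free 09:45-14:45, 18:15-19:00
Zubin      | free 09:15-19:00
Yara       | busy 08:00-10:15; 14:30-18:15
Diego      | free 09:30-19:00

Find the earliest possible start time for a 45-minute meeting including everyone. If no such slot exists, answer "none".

10:15

Keanu free: 09:45-14:45, 18:15-19:00.
Zubin free: 09:15-19:00.
Yara free: 10:15-14:30, 18:15-19:00 (invert busy blocks within the working day).
Diego free: 09:30-19:00.
Keanu ∩ Zubin: 09:45-14:45, 18:15-19:00.
Keanu ∩ Zubin ∩ Yara: 10:15-14:30, 18:15-19:00.
Keanu ∩ Zubin ∩ Yara ∩ Diego: 10:15-14:30, 18:15-19:00.
The first common window of at least 45 minutes is 10:15-14:30, so the earliest start is 10:15.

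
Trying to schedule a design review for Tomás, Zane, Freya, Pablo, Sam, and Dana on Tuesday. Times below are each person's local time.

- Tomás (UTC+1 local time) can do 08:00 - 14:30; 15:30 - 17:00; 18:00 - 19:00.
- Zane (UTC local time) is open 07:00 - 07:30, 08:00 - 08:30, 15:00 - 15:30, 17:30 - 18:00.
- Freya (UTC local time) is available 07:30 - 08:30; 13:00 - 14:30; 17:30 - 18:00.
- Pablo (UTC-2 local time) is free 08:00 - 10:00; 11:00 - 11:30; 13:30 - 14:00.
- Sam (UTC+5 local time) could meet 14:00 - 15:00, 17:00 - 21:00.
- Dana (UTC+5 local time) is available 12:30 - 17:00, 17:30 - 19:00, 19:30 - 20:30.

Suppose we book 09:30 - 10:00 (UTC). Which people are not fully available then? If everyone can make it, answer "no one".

Freya, Pablo, Zane

Tomás in UTC: 07:00-13:30, 14:30-16:00, 17:00-18:00 (subtract 1h to convert from UTC+1).
Zane in UTC: 07:00-07:30, 08:00-08:30, 15:00-15:30, 17:30-18:00.
Freya in UTC: 07:30-08:30, 13:00-14:30, 17:30-18:00.
Pablo in UTC: 10:00-12:00, 13:00-13:30, 15:30-16:00 (add 2h to convert from UTC-2).
Sam in UTC: 09:00-10:00, 12:00-16:00 (subtract 5h to convert from UTC+5).
Dana in UTC: 07:30-12:00, 12:30-14:00, 14:30-15:30 (subtract 5h to convert from UTC+5).
Tomás: free for 09:30-10:00. Zane: not fully free for 09:30-10:00. Freya: not fully free for 09:30-10:00. Pablo: not fully free for 09:30-10:00. Sam: free for 09:30-10:00. Dana: free for 09:30-10:00.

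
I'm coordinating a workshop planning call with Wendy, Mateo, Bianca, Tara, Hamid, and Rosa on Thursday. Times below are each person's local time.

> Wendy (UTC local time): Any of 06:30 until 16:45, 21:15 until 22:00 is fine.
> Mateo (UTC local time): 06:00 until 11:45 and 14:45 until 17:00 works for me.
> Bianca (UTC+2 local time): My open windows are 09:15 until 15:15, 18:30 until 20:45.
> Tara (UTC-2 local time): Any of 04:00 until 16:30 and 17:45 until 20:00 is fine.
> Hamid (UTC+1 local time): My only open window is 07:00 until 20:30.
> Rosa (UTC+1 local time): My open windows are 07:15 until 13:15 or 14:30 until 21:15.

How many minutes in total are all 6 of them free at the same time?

285

Wendy in UTC: 06:30-16:45, 21:15-22:00.
Mateo in UTC: 06:00-11:45, 14:45-17:00.
Bianca in UTC: 07:15-13:15, 16:30-18:45 (subtract 2h to convert from UTC+2).
Tara in UTC: 06:00-18:30, 19:45-22:00 (add 2h to convert from UTC-2).
Hamid in UTC: 06:00-19:30 (subtract 1h to convert from UTC+1).
Rosa in UTC: 06:15-12:15, 13:30-20:15 (subtract 1h to convert from UTC+1).
Wendy ∩ Mateo: 06:30-11:45, 14:45-16:45.
Wendy ∩ Mateo ∩ Bianca: 07:15-11:45, 16:30-16:45.
Wendy ∩ Mateo ∩ Bianca ∩ Tara: 07:15-11:45, 16:30-16:45.
Wendy ∩ Mateo ∩ Bianca ∩ Tara ∩ Hamid: 07:15-11:45, 16:30-16:45.
Wendy ∩ Mateo ∩ Bianca ∩ Tara ∩ Hamid ∩ Rosa: 07:15-11:45, 16:30-16:45.
Summing the common windows: 270 + 15 = 285 minutes.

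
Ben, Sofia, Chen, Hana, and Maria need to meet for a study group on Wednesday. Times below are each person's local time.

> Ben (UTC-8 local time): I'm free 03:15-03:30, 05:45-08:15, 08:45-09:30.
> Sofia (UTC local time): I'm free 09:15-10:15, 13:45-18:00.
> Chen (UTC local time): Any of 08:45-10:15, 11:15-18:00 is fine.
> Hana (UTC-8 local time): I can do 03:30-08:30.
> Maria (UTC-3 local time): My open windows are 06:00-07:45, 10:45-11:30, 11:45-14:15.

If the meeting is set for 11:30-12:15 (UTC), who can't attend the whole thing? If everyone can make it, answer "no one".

Ben in UTC: 11:15-11:30, 13:45-16:15, 16:45-17:30 (add 8h to convert from UTC-8).
Sofia in UTC: 09:15-10:15, 13:45-18:00.
Chen in UTC: 08:45-10:15, 11:15-18:00.
Hana in UTC: 11:30-16:30 (add 8h to convert from UTC-8).
Maria in UTC: 09:00-10:45, 13:45-14:30, 14:45-17:15 (add 3h to convert from UTC-3).
Ben: not fully free for 11:30-12:15. Sofia: not fully free for 11:30-12:15. Chen: free for 11:30-12:15. Hana: free for 11:30-12:15. Maria: not fully free for 11:30-12:15.

Ben, Maria, Sofia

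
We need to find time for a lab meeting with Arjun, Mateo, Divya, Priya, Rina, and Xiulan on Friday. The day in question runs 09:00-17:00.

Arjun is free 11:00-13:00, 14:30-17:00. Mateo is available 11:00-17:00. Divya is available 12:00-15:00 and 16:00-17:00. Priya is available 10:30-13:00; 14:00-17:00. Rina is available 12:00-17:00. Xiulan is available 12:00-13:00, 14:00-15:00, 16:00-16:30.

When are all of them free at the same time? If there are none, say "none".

Arjun ∩ Mateo: 11:00-13:00, 14:30-17:00.
Arjun ∩ Mateo ∩ Divya: 12:00-13:00, 14:30-15:00, 16:00-17:00.
Arjun ∩ Mateo ∩ Divya ∩ Priya: 12:00-13:00, 14:30-15:00, 16:00-17:00.
Arjun ∩ Mateo ∩ Divya ∩ Priya ∩ Rina: 12:00-13:00, 14:30-15:00, 16:00-17:00.
Arjun ∩ Mateo ∩ Divya ∩ Priya ∩ Rina ∩ Xiulan: 12:00-13:00, 14:30-15:00, 16:00-16:30.

12:00-13:00, 14:30-15:00, 16:00-16:30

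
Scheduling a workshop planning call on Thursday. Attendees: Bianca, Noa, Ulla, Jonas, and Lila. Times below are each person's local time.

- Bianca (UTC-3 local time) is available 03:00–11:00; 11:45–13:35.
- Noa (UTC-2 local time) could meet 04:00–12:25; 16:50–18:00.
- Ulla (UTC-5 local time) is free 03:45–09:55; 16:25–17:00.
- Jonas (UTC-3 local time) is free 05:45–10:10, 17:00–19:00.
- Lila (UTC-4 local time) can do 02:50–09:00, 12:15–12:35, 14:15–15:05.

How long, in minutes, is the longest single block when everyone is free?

Bianca in UTC: 06:00-14:00, 14:45-16:35 (add 3h to convert from UTC-3).
Noa in UTC: 06:00-14:25, 18:50-20:00 (add 2h to convert from UTC-2).
Ulla in UTC: 08:45-14:55, 21:25-22:00 (add 5h to convert from UTC-5).
Jonas in UTC: 08:45-13:10, 20:00-22:00 (add 3h to convert from UTC-3).
Lila in UTC: 06:50-13:00, 16:15-16:35, 18:15-19:05 (add 4h to convert from UTC-4).
Bianca ∩ Noa: 06:00-14:00.
Bianca ∩ Noa ∩ Ulla: 08:45-14:00.
Bianca ∩ Noa ∩ Ulla ∩ Jonas: 08:45-13:10.
Bianca ∩ Noa ∩ Ulla ∩ Jonas ∩ Lila: 08:45-13:00.
The longest is 08:45-13:00 at 255 minutes.

255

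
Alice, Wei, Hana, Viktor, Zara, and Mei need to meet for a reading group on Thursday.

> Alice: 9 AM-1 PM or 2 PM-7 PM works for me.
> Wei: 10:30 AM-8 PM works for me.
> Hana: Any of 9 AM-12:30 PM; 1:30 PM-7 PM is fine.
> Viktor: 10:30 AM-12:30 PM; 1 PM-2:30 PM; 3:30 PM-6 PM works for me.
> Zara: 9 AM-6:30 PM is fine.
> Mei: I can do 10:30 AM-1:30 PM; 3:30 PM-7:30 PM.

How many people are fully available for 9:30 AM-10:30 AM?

Alice, Hana, and Zara can make the full 09:30-10:30 slot — that's 3.

3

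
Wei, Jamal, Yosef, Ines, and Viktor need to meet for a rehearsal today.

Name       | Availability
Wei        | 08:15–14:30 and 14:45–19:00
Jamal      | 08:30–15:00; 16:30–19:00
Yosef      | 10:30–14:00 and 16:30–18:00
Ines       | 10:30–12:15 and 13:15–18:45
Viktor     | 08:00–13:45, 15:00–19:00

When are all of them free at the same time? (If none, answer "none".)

10:30-12:15, 13:15-13:45, 16:30-18:00

Wei ∩ Jamal: 08:30-14:30, 14:45-15:00, 16:30-19:00.
Wei ∩ Jamal ∩ Yosef: 10:30-14:00, 16:30-18:00.
Wei ∩ Jamal ∩ Yosef ∩ Ines: 10:30-12:15, 13:15-14:00, 16:30-18:00.
Wei ∩ Jamal ∩ Yosef ∩ Ines ∩ Viktor: 10:30-12:15, 13:15-13:45, 16:30-18:00.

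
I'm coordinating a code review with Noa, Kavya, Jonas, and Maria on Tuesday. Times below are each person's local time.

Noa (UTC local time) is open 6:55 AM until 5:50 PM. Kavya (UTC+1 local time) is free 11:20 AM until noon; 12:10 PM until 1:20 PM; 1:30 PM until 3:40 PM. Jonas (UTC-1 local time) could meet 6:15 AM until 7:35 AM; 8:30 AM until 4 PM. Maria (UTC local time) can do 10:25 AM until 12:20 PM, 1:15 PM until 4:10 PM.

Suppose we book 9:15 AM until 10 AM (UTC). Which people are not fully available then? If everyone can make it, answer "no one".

Jonas, Kavya, Maria

Noa in UTC: 06:55-17:50.
Kavya in UTC: 10:20-11:00, 11:10-12:20, 12:30-14:40 (subtract 1h to convert from UTC+1).
Jonas in UTC: 07:15-08:35, 09:30-17:00 (add 1h to convert from UTC-1).
Maria in UTC: 10:25-12:20, 13:15-16:10.
Noa: free for 09:15-10:00. Kavya: not fully free for 09:15-10:00. Jonas: not fully free for 09:15-10:00. Maria: not fully free for 09:15-10:00.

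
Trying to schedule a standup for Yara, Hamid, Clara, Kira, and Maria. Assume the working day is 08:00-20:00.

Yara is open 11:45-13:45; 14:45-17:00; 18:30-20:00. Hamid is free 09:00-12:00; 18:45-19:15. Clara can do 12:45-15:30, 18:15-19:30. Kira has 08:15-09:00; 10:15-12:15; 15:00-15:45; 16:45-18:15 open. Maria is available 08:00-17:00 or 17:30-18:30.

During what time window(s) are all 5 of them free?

Yara ∩ Hamid: 11:45-12:00, 18:45-19:15.
Yara ∩ Hamid ∩ Clara: 18:45-19:15.
Yara ∩ Hamid ∩ Clara ∩ Kira: ∅.
Yara ∩ Hamid ∩ Clara ∩ Kira ∩ Maria: ∅.
There is no time when everyone is free.

none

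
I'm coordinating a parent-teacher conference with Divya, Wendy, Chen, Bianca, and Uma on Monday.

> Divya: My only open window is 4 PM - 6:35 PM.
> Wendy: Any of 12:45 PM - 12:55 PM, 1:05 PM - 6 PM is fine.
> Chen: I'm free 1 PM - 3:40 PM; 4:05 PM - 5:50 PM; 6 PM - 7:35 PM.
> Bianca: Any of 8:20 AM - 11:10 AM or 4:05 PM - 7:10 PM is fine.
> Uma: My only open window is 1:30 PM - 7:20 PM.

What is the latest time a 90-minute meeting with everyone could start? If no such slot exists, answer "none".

16:20

Divya ∩ Wendy: 16:00-18:00.
Divya ∩ Wendy ∩ Chen: 16:05-17:50.
Divya ∩ Wendy ∩ Chen ∩ Bianca: 16:05-17:50.
Divya ∩ Wendy ∩ Chen ∩ Bianca ∩ Uma: 16:05-17:50.
The last common window of at least 90 minutes is 16:05-17:50; a 90-minute meeting can start as late as 16:20 and still end by 17:50.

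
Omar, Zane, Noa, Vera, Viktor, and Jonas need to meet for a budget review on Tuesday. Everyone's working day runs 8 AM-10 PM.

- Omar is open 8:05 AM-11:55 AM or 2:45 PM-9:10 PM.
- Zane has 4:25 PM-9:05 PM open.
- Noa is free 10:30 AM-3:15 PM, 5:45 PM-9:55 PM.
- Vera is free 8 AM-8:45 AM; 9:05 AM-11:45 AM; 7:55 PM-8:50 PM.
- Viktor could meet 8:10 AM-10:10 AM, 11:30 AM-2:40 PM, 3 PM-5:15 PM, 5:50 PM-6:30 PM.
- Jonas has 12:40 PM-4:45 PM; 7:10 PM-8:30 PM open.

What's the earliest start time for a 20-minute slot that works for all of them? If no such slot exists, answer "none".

none

Omar ∩ Zane: 16:25-21:05.
Omar ∩ Zane ∩ Noa: 17:45-21:05.
Omar ∩ Zane ∩ Noa ∩ Vera: 19:55-20:50.
Omar ∩ Zane ∩ Noa ∩ Vera ∩ Viktor: ∅.
Omar ∩ Zane ∩ Noa ∩ Vera ∩ Viktor ∩ Jonas: ∅.
There is no time when everyone is free.
No common window is at least 20 minutes long.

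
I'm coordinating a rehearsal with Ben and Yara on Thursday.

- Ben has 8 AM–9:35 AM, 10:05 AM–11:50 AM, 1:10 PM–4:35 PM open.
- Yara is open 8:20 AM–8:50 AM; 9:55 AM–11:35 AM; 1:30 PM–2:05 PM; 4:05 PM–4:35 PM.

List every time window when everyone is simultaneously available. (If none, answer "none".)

Ben ∩ Yara: 08:20-08:50, 10:05-11:35, 13:30-14:05, 16:05-16:35.

08:20-08:50, 10:05-11:35, 13:30-14:05, 16:05-16:35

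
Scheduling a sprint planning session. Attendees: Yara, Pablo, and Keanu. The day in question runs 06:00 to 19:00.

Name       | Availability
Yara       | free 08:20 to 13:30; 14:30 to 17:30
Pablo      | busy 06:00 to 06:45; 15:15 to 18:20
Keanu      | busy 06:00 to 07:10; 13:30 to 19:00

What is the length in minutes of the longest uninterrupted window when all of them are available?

310

Yara free: 08:20-13:30, 14:30-17:30.
Pablo free: 06:45-15:15, 18:20-19:00 (invert busy blocks within the working day).
Keanu free: 07:10-13:30 (invert busy blocks within the working day).
Yara ∩ Pablo: 08:20-13:30, 14:30-15:15.
Yara ∩ Pablo ∩ Keanu: 08:20-13:30.
So the common availability across everyone is 08:20-13:30.
The longest is 08:20-13:30 at 310 minutes.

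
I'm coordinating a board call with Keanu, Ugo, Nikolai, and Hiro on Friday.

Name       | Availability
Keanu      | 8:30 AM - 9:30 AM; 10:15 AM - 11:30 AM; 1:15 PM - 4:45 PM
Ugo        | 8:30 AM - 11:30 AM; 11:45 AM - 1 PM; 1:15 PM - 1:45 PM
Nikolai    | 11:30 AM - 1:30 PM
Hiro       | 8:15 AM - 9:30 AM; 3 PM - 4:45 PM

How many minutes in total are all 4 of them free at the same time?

0

Keanu ∩ Ugo: 08:30-09:30, 10:15-11:30, 13:15-13:45.
Keanu ∩ Ugo ∩ Nikolai: 13:15-13:30.
Keanu ∩ Ugo ∩ Nikolai ∩ Hiro: ∅.
There is no time when everyone is free.
There is no common window, so the total is 0 minutes.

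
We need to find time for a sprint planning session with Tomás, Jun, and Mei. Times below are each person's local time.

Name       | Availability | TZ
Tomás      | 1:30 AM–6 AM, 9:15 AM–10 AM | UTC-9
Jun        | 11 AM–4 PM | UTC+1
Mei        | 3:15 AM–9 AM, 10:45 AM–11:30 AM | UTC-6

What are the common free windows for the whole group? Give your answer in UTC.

Tomás in UTC: 10:30-15:00, 18:15-19:00 (add 9h to convert from UTC-9).
Jun in UTC: 10:00-15:00 (subtract 1h to convert from UTC+1).
Mei in UTC: 09:15-15:00, 16:45-17:30 (add 6h to convert from UTC-6).
Tomás ∩ Jun: 10:30-15:00.
Tomás ∩ Jun ∩ Mei: 10:30-15:00.
So the common availability across everyone is 10:30-15:00.

10:30-15:00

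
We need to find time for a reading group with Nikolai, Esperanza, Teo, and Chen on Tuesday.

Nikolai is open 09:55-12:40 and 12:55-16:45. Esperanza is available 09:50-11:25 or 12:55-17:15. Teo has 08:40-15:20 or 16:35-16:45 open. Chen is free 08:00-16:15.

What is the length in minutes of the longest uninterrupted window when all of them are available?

Nikolai ∩ Esperanza: 09:55-11:25, 12:55-16:45.
Nikolai ∩ Esperanza ∩ Teo: 09:55-11:25, 12:55-15:20, 16:35-16:45.
Nikolai ∩ Esperanza ∩ Teo ∩ Chen: 09:55-11:25, 12:55-15:20.
The longest is 12:55-15:20 at 145 minutes.

145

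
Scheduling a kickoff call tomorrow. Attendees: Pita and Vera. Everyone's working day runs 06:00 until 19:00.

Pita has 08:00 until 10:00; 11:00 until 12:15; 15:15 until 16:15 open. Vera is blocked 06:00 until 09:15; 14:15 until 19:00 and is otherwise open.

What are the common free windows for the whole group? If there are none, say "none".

Pita free: 08:00-10:00, 11:00-12:15, 15:15-16:15.
Vera free: 09:15-14:15 (invert busy blocks within the working day).
Pita ∩ Vera: 09:15-10:00, 11:00-12:15.

09:15-10:00, 11:00-12:15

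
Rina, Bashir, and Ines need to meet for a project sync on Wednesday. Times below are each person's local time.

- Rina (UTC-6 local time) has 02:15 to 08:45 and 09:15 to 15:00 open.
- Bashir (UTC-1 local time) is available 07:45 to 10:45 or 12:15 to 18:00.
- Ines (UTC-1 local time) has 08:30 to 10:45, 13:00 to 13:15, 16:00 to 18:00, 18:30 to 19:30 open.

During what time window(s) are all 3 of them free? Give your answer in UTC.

Rina in UTC: 08:15-14:45, 15:15-21:00 (add 6h to convert from UTC-6).
Bashir in UTC: 08:45-11:45, 13:15-19:00 (add 1h to convert from UTC-1).
Ines in UTC: 09:30-11:45, 14:00-14:15, 17:00-19:00, 19:30-20:30 (add 1h to convert from UTC-1).
Rina ∩ Bashir: 08:45-11:45, 13:15-14:45, 15:15-19:00.
Rina ∩ Bashir ∩ Ines: 09:30-11:45, 14:00-14:15, 17:00-19:00.
So the common availability across everyone is 09:30-11:45, 14:00-14:15, 17:00-19:00.

09:30-11:45, 14:00-14:15, 17:00-19:00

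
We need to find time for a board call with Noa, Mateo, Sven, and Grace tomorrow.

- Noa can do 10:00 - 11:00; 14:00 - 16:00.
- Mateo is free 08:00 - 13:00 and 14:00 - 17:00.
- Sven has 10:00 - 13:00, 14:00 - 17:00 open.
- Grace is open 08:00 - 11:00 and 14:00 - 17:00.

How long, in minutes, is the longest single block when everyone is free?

120

Noa ∩ Mateo: 10:00-11:00, 14:00-16:00.
Noa ∩ Mateo ∩ Sven: 10:00-11:00, 14:00-16:00.
Noa ∩ Mateo ∩ Sven ∩ Grace: 10:00-11:00, 14:00-16:00.
Those are the intersection windows.
The longest is 14:00-16:00 at 120 minutes.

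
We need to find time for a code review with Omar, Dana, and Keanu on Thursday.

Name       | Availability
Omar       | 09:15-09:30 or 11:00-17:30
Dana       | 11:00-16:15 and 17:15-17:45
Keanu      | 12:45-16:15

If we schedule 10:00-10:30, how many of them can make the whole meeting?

0

nobody can make the full 10:00-10:30 slot — that's 0.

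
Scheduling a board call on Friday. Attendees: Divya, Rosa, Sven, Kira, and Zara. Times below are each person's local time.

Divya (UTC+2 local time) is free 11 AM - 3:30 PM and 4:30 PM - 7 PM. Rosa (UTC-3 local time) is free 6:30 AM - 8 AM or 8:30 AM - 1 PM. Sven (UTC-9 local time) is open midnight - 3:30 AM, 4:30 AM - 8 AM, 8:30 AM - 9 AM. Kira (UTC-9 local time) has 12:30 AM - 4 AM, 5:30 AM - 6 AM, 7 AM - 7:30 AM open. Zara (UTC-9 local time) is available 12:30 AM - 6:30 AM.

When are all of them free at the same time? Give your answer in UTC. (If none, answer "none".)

Divya in UTC: 09:00-13:30, 14:30-17:00 (subtract 2h to convert from UTC+2).
Rosa in UTC: 09:30-11:00, 11:30-16:00 (add 3h to convert from UTC-3).
Sven in UTC: 09:00-12:30, 13:30-17:00, 17:30-18:00 (add 9h to convert from UTC-9).
Kira in UTC: 09:30-13:00, 14:30-15:00, 16:00-16:30 (add 9h to convert from UTC-9).
Zara in UTC: 09:30-15:30 (add 9h to convert from UTC-9).
Divya ∩ Rosa: 09:30-11:00, 11:30-13:30, 14:30-16:00.
Divya ∩ Rosa ∩ Sven: 09:30-11:00, 11:30-12:30, 14:30-16:00.
Divya ∩ Rosa ∩ Sven ∩ Kira: 09:30-11:00, 11:30-12:30, 14:30-15:00.
Divya ∩ Rosa ∩ Sven ∩ Kira ∩ Zara: 09:30-11:00, 11:30-12:30, 14:30-15:00.

09:30-11:00, 11:30-12:30, 14:30-15:00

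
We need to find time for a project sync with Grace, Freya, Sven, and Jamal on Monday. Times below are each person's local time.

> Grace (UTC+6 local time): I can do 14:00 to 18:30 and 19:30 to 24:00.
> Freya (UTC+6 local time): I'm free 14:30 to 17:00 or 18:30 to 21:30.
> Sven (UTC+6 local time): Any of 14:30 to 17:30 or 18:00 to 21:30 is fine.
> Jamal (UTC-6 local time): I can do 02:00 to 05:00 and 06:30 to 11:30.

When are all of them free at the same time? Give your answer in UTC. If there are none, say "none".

08:30-11:00, 13:30-15:30

Grace in UTC: 08:00-12:30, 13:30-18:00 (subtract 6h to convert from UTC+6).
Freya in UTC: 08:30-11:00, 12:30-15:30 (subtract 6h to convert from UTC+6).
Sven in UTC: 08:30-11:30, 12:00-15:30 (subtract 6h to convert from UTC+6).
Jamal in UTC: 08:00-11:00, 12:30-17:30 (add 6h to convert from UTC-6).
Grace ∩ Freya: 08:30-11:00, 13:30-15:30.
Grace ∩ Freya ∩ Sven: 08:30-11:00, 13:30-15:30.
Grace ∩ Freya ∩ Sven ∩ Jamal: 08:30-11:00, 13:30-15:30.
So the common availability across everyone is 08:30-11:00, 13:30-15:30.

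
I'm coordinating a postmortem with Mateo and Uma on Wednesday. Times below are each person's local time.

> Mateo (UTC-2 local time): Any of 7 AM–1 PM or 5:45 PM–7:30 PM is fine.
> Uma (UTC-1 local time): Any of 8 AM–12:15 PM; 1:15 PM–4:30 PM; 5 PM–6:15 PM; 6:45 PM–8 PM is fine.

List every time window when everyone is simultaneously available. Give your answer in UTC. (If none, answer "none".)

Mateo in UTC: 09:00-15:00, 19:45-21:30 (add 2h to convert from UTC-2).
Uma in UTC: 09:00-13:15, 14:15-17:30, 18:00-19:15, 19:45-21:00 (add 1h to convert from UTC-1).
Mateo ∩ Uma: 09:00-13:15, 14:15-15:00, 19:45-21:00.

09:00-13:15, 14:15-15:00, 19:45-21:00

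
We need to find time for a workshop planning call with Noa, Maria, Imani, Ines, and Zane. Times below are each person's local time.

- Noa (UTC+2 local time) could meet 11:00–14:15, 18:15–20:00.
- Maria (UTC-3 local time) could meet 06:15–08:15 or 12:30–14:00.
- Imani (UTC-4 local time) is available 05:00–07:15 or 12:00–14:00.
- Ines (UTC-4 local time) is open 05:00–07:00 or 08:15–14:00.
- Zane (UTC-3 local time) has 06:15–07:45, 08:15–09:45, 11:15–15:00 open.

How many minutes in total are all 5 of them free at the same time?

Noa in UTC: 09:00-12:15, 16:15-18:00 (subtract 2h to convert from UTC+2).
Maria in UTC: 09:15-11:15, 15:30-17:00 (add 3h to convert from UTC-3).
Imani in UTC: 09:00-11:15, 16:00-18:00 (add 4h to convert from UTC-4).
Ines in UTC: 09:00-11:00, 12:15-18:00 (add 4h to convert from UTC-4).
Zane in UTC: 09:15-10:45, 11:15-12:45, 14:15-18:00 (add 3h to convert from UTC-3).
Noa ∩ Maria: 09:15-11:15, 16:15-17:00.
Noa ∩ Maria ∩ Imani: 09:15-11:15, 16:15-17:00.
Noa ∩ Maria ∩ Imani ∩ Ines: 09:15-11:00, 16:15-17:00.
Noa ∩ Maria ∩ Imani ∩ Ines ∩ Zane: 09:15-10:45, 16:15-17:00.
Summing the common windows: 90 + 45 = 135 minutes.

135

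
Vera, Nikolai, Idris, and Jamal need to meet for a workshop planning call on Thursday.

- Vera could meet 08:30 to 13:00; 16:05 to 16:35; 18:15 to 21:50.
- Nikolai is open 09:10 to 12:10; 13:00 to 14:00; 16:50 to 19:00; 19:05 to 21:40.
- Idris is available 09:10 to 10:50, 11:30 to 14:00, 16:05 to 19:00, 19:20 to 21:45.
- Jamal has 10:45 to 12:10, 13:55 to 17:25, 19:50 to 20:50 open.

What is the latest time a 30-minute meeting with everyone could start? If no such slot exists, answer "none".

Vera ∩ Nikolai: 09:10-12:10, 18:15-19:00, 19:05-21:40.
Vera ∩ Nikolai ∩ Idris: 09:10-10:50, 11:30-12:10, 18:15-19:00, 19:20-21:40.
Vera ∩ Nikolai ∩ Idris ∩ Jamal: 10:45-10:50, 11:30-12:10, 19:50-20:50.
Those are the intersection windows.
The last common window of at least 30 minutes is 19:50-20:50; a 30-minute meeting can start as late as 20:20 and still end by 20:50.

20:20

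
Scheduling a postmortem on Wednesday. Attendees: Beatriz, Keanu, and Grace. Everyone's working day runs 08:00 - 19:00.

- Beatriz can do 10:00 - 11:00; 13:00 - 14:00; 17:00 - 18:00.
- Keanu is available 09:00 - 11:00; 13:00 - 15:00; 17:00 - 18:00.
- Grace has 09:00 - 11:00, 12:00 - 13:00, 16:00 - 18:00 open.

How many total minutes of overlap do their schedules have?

Beatriz ∩ Keanu: 10:00-11:00, 13:00-14:00, 17:00-18:00.
Beatriz ∩ Keanu ∩ Grace: 10:00-11:00, 17:00-18:00.
Summing the common windows: 60 + 60 = 120 minutes.

120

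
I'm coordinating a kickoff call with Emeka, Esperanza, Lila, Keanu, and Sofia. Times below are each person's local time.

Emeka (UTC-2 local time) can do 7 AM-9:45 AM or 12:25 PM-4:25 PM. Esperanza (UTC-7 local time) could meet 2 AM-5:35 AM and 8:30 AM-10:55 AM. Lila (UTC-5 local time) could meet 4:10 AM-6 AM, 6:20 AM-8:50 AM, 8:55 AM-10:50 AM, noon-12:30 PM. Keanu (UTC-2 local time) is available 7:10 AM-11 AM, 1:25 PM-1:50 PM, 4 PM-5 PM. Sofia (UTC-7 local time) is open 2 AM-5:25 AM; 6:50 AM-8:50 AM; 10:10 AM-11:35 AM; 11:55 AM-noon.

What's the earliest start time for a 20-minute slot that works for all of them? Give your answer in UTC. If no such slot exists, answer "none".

09:10

Emeka in UTC: 09:00-11:45, 14:25-18:25 (add 2h to convert from UTC-2).
Esperanza in UTC: 09:00-12:35, 15:30-17:55 (add 7h to convert from UTC-7).
Lila in UTC: 09:10-11:00, 11:20-13:50, 13:55-15:50, 17:00-17:30 (add 5h to convert from UTC-5).
Keanu in UTC: 09:10-13:00, 15:25-15:50, 18:00-19:00 (add 2h to convert from UTC-2).
Sofia in UTC: 09:00-12:25, 13:50-15:50, 17:10-18:35, 18:55-19:00 (add 7h to convert from UTC-7).
Emeka ∩ Esperanza: 09:00-11:45, 15:30-17:55.
Emeka ∩ Esperanza ∩ Lila: 09:10-11:00, 11:20-11:45, 15:30-15:50, 17:00-17:30.
Emeka ∩ Esperanza ∩ Lila ∩ Keanu: 09:10-11:00, 11:20-11:45, 15:30-15:50.
Emeka ∩ Esperanza ∩ Lila ∩ Keanu ∩ Sofia: 09:10-11:00, 11:20-11:45, 15:30-15:50.
So the common availability across everyone is 09:10-11:00, 11:20-11:45, 15:30-15:50.
The first common window of at least 20 minutes is 09:10-11:00, so the earliest start is 09:10.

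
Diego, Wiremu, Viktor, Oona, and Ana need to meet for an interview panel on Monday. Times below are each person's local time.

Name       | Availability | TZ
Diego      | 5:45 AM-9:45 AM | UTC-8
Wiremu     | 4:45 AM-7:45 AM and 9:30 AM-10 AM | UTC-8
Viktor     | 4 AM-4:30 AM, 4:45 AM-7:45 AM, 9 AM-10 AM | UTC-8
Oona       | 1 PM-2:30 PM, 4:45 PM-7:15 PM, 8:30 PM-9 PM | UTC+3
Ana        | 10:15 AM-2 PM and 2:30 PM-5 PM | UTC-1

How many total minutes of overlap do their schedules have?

Diego in UTC: 13:45-17:45 (add 8h to convert from UTC-8).
Wiremu in UTC: 12:45-15:45, 17:30-18:00 (add 8h to convert from UTC-8).
Viktor in UTC: 12:00-12:30, 12:45-15:45, 17:00-18:00 (add 8h to convert from UTC-8).
Oona in UTC: 10:00-11:30, 13:45-16:15, 17:30-18:00 (subtract 3h to convert from UTC+3).
Ana in UTC: 11:15-15:00, 15:30-18:00 (add 1h to convert from UTC-1).
Diego ∩ Wiremu: 13:45-15:45, 17:30-17:45.
Diego ∩ Wiremu ∩ Viktor: 13:45-15:45, 17:30-17:45.
Diego ∩ Wiremu ∩ Viktor ∩ Oona: 13:45-15:45, 17:30-17:45.
Diego ∩ Wiremu ∩ Viktor ∩ Oona ∩ Ana: 13:45-15:00, 15:30-15:45, 17:30-17:45.
Summing the common windows: 75 + 15 + 15 = 105 minutes.

105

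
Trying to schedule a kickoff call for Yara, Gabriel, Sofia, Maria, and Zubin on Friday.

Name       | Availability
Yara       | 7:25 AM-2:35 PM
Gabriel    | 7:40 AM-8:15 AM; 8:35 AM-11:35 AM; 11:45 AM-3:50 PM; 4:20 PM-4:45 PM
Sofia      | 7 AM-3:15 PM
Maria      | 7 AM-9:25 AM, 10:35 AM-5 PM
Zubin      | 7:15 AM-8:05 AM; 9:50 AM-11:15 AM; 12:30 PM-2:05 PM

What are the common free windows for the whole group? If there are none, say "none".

07:40-08:05, 10:35-11:15, 12:30-14:05

Yara ∩ Gabriel: 07:40-08:15, 08:35-11:35, 11:45-14:35.
Yara ∩ Gabriel ∩ Sofia: 07:40-08:15, 08:35-11:35, 11:45-14:35.
Yara ∩ Gabriel ∩ Sofia ∩ Maria: 07:40-08:15, 08:35-09:25, 10:35-11:35, 11:45-14:35.
Yara ∩ Gabriel ∩ Sofia ∩ Maria ∩ Zubin: 07:40-08:05, 10:35-11:15, 12:30-14:05.
So the common availability across everyone is 07:40-08:05, 10:35-11:15, 12:30-14:05.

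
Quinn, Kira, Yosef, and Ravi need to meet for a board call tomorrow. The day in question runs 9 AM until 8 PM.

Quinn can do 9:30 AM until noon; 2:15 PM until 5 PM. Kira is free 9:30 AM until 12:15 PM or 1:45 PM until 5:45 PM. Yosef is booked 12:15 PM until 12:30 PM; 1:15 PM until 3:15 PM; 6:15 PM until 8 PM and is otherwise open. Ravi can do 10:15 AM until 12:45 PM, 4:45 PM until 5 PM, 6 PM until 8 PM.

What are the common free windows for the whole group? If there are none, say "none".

Quinn free: 09:30-12:00, 14:15-17:00.
Kira free: 09:30-12:15, 13:45-17:45.
Yosef free: 09:00-12:15, 12:30-13:15, 15:15-18:15 (invert busy blocks within the working day).
Ravi free: 10:15-12:45, 16:45-17:00, 18:00-20:00.
Quinn ∩ Kira: 09:30-12:00, 14:15-17:00.
Quinn ∩ Kira ∩ Yosef: 09:30-12:00, 15:15-17:00.
Quinn ∩ Kira ∩ Yosef ∩ Ravi: 10:15-12:00, 16:45-17:00.
So the common availability across everyone is 10:15-12:00, 16:45-17:00.

10:15-12:00, 16:45-17:00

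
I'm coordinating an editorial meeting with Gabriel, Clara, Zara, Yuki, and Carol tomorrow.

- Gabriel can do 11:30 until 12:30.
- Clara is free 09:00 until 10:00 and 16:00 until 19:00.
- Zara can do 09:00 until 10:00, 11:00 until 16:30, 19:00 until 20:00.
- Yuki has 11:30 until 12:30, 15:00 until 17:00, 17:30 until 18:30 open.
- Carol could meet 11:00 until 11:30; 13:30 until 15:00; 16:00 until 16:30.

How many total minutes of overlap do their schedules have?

0

Gabriel ∩ Clara: ∅.
Gabriel ∩ Clara ∩ Zara: ∅.
Gabriel ∩ Clara ∩ Zara ∩ Yuki: ∅.
Gabriel ∩ Clara ∩ Zara ∩ Yuki ∩ Carol: ∅.
There is no time when everyone is free.
There is no common window, so the total is 0 minutes.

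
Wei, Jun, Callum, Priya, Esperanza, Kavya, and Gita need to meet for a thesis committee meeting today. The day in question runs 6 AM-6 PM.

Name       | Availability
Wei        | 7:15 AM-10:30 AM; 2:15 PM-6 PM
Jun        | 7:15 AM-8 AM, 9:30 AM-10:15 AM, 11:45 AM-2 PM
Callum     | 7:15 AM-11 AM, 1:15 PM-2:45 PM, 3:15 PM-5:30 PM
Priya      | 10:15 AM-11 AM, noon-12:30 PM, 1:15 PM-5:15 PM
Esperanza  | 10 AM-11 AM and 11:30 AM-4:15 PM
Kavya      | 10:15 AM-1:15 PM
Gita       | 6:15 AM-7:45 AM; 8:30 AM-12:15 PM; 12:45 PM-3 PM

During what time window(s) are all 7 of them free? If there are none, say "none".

none

Wei ∩ Jun: 07:15-08:00, 09:30-10:15.
Wei ∩ Jun ∩ Callum: 07:15-08:00, 09:30-10:15.
Wei ∩ Jun ∩ Callum ∩ Priya: ∅.
Wei ∩ Jun ∩ Callum ∩ Priya ∩ Esperanza: ∅.
Wei ∩ Jun ∩ Callum ∩ Priya ∩ Esperanza ∩ Kavya: ∅.
Wei ∩ Jun ∩ Callum ∩ Priya ∩ Esperanza ∩ Kavya ∩ Gita: ∅.
There is no time when everyone is free.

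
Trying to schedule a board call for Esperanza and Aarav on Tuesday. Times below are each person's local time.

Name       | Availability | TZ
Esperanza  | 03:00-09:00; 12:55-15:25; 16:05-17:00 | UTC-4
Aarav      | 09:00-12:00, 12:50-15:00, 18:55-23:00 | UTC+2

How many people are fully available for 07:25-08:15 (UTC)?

2

Esperanza in UTC: 07:00-13:00, 16:55-19:25, 20:05-21:00 (add 4h to convert from UTC-4).
Aarav in UTC: 07:00-10:00, 10:50-13:00, 16:55-21:00 (subtract 2h to convert from UTC+2).
Esperanza and Aarav can make the full 07:25-08:15 slot — that's 2.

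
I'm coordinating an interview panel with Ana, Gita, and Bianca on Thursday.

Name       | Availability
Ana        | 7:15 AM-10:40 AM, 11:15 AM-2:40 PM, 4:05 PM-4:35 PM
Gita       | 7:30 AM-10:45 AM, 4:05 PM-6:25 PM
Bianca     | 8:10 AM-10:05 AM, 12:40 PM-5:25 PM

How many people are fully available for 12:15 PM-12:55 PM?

1

Ana can make the full 12:15-12:55 slot — that's 1.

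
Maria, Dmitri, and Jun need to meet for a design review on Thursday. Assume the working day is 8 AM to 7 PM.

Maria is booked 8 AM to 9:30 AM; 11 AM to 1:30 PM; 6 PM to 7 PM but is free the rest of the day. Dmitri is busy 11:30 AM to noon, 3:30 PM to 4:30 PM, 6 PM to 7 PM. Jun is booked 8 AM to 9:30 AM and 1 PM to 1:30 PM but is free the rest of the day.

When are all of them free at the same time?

09:30-11:00, 13:30-15:30, 16:30-18:00

Maria free: 09:30-11:00, 13:30-18:00 (invert busy blocks within the working day).
Dmitri free: 08:00-11:30, 12:00-15:30, 16:30-18:00 (invert busy blocks within the working day).
Jun free: 09:30-13:00, 13:30-19:00 (invert busy blocks within the working day).
Maria ∩ Dmitri: 09:30-11:00, 13:30-15:30, 16:30-18:00.
Maria ∩ Dmitri ∩ Jun: 09:30-11:00, 13:30-15:30, 16:30-18:00.
Those are the intersection windows.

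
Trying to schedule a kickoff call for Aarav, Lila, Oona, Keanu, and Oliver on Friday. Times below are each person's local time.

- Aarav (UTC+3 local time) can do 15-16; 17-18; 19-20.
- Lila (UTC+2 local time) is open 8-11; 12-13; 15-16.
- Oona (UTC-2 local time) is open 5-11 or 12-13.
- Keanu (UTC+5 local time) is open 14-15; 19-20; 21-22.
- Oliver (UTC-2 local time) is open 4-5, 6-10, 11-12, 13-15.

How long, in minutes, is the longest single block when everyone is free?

Aarav in UTC: 12:00-13:00, 14:00-15:00, 16:00-17:00 (subtract 3h to convert from UTC+3).
Lila in UTC: 06:00-09:00, 10:00-11:00, 13:00-14:00 (subtract 2h to convert from UTC+2).
Oona in UTC: 07:00-13:00, 14:00-15:00 (add 2h to convert from UTC-2).
Keanu in UTC: 09:00-10:00, 14:00-15:00, 16:00-17:00 (subtract 5h to convert from UTC+5).
Oliver in UTC: 06:00-07:00, 08:00-12:00, 13:00-14:00, 15:00-17:00 (add 2h to convert from UTC-2).
Aarav ∩ Lila: ∅.
Aarav ∩ Lila ∩ Oona: ∅.
Aarav ∩ Lila ∩ Oona ∩ Keanu: ∅.
Aarav ∩ Lila ∩ Oona ∩ Keanu ∩ Oliver: ∅.
There is no time when everyone is free.
No common window exists, so the longest block is 0 minutes.

0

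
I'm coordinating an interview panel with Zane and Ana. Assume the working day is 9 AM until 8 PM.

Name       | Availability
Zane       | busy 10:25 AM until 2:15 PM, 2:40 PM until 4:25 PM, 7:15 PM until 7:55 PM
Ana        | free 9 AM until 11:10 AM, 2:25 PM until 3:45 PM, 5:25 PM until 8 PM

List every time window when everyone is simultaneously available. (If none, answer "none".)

Zane free: 09:00-10:25, 14:15-14:40, 16:25-19:15, 19:55-20:00 (invert busy blocks within the working day).
Ana free: 09:00-11:10, 14:25-15:45, 17:25-20:00.
Zane ∩ Ana: 09:00-10:25, 14:25-14:40, 17:25-19:15, 19:55-20:00.

09:00-10:25, 14:25-14:40, 17:25-19:15, 19:55-20:00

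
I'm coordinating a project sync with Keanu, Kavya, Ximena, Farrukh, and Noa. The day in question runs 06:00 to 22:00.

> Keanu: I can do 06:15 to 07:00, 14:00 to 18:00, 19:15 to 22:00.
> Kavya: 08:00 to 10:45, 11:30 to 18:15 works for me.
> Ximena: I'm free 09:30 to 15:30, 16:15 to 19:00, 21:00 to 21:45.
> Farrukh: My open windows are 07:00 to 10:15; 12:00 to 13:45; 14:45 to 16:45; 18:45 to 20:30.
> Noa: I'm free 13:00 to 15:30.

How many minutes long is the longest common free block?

45

Keanu ∩ Kavya: 14:00-18:00.
Keanu ∩ Kavya ∩ Ximena: 14:00-15:30, 16:15-18:00.
Keanu ∩ Kavya ∩ Ximena ∩ Farrukh: 14:45-15:30, 16:15-16:45.
Keanu ∩ Kavya ∩ Ximena ∩ Farrukh ∩ Noa: 14:45-15:30.
Those are the intersection windows.
The longest is 14:45-15:30 at 45 minutes.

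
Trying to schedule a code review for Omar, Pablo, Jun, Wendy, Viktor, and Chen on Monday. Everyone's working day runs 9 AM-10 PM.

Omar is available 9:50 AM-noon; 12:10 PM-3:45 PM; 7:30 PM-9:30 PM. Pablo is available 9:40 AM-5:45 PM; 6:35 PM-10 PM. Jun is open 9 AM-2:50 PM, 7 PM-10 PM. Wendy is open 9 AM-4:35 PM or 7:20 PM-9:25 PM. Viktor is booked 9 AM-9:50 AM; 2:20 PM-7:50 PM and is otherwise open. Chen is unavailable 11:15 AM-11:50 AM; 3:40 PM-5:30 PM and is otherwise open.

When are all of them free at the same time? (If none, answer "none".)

09:50-11:15, 11:50-12:00, 12:10-14:20, 19:50-21:25

Omar free: 09:50-12:00, 12:10-15:45, 19:30-21:30.
Pablo free: 09:40-17:45, 18:35-22:00.
Jun free: 09:00-14:50, 19:00-22:00.
Wendy free: 09:00-16:35, 19:20-21:25.
Viktor free: 09:50-14:20, 19:50-22:00 (invert busy blocks within the working day).
Chen free: 09:00-11:15, 11:50-15:40, 17:30-22:00 (invert busy blocks within the working day).
Omar ∩ Pablo: 09:50-12:00, 12:10-15:45, 19:30-21:30.
Omar ∩ Pablo ∩ Jun: 09:50-12:00, 12:10-14:50, 19:30-21:30.
Omar ∩ Pablo ∩ Jun ∩ Wendy: 09:50-12:00, 12:10-14:50, 19:30-21:25.
Omar ∩ Pablo ∩ Jun ∩ Wendy ∩ Viktor: 09:50-12:00, 12:10-14:20, 19:50-21:25.
Omar ∩ Pablo ∩ Jun ∩ Wendy ∩ Viktor ∩ Chen: 09:50-11:15, 11:50-12:00, 12:10-14:20, 19:50-21:25.
So the common availability across everyone is 09:50-11:15, 11:50-12:00, 12:10-14:20, 19:50-21:25.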